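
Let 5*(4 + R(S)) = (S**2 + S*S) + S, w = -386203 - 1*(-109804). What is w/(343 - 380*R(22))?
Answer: 30711/8153 ≈ 3.7668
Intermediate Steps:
w = -276399 (w = -386203 + 109804 = -276399)
R(S) = -4 + S/5 + 2*S**2/5 (R(S) = -4 + ((S**2 + S*S) + S)/5 = -4 + ((S**2 + S**2) + S)/5 = -4 + (2*S**2 + S)/5 = -4 + (S + 2*S**2)/5 = -4 + (S/5 + 2*S**2/5) = -4 + S/5 + 2*S**2/5)
w/(343 - 380*R(22)) = -276399/(343 - 380*(-4 + (1/5)*22 + (2/5)*22**2)) = -276399/(343 - 380*(-4 + 22/5 + (2/5)*484)) = -276399/(343 - 380*(-4 + 22/5 + 968/5)) = -276399/(343 - 380*194) = -276399/(343 - 73720) = -276399/(-73377) = -276399*(-1/73377) = 30711/8153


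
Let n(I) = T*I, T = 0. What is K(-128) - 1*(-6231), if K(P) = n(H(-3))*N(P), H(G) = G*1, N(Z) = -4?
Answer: 6231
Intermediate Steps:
H(G) = G
n(I) = 0 (n(I) = 0*I = 0)
K(P) = 0 (K(P) = 0*(-4) = 0)
K(-128) - 1*(-6231) = 0 - 1*(-6231) = 0 + 6231 = 6231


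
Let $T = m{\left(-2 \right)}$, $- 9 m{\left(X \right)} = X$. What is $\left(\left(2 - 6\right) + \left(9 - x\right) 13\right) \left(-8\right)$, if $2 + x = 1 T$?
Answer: $- \frac{9800}{9} \approx -1088.9$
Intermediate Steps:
$m{\left(X \right)} = - \frac{X}{9}$
$T = \frac{2}{9}$ ($T = \left(- \frac{1}{9}\right) \left(-2\right) = \frac{2}{9} \approx 0.22222$)
$x = - \frac{16}{9}$ ($x = -2 + 1 \cdot \frac{2}{9} = -2 + \frac{2}{9} = - \frac{16}{9} \approx -1.7778$)
$\left(\left(2 - 6\right) + \left(9 - x\right) 13\right) \left(-8\right) = \left(\left(2 - 6\right) + \left(9 - - \frac{16}{9}\right) 13\right) \left(-8\right) = \left(\left(2 - 6\right) + \left(9 + \frac{16}{9}\right) 13\right) \left(-8\right) = \left(-4 + \frac{97}{9} \cdot 13\right) \left(-8\right) = \left(-4 + \frac{1261}{9}\right) \left(-8\right) = \frac{1225}{9} \left(-8\right) = - \frac{9800}{9}$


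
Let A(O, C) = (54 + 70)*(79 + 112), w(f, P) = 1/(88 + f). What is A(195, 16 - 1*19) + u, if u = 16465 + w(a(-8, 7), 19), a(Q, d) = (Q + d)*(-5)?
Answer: 3733858/93 ≈ 40149.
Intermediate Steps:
a(Q, d) = -5*Q - 5*d
A(O, C) = 23684 (A(O, C) = 124*191 = 23684)
u = 1531246/93 (u = 16465 + 1/(88 + (-5*(-8) - 5*7)) = 16465 + 1/(88 + (40 - 35)) = 16465 + 1/(88 + 5) = 16465 + 1/93 = 1531246/93 ≈ 16465.)
A(195, 16 - 1*19) + u = 23684 + 1531246/93 = 3733858/93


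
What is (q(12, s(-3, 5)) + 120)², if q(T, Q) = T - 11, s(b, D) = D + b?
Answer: 14641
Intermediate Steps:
q(T, Q) = -11 + T
(q(12, s(-3, 5)) + 120)² = ((-11 + 12) + 120)² = (1 + 120)² = 121² = 14641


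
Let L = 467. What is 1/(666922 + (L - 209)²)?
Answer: 1/733486 ≈ 1.3634e-6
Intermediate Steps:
1/(666922 + (L - 209)²) = 1/(666922 + (467 - 209)²) = 1/(666922 + 258²) = 1/(666922 + 66564) = 1/733486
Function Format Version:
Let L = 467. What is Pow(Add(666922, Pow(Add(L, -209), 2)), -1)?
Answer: Rational(1, 733486) ≈ 1.3634e-6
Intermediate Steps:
Pow(Add(666922, Pow(Add(L, -209), 2)), -1) = Pow(Add(666922, Pow(Add(467, -209), 2)), -1) = Pow(Add(666922, Pow(258, 2)), -1) = Pow(Add(666922, 66564), -1) = Pow(733486, -1) = Rational(1, 733486)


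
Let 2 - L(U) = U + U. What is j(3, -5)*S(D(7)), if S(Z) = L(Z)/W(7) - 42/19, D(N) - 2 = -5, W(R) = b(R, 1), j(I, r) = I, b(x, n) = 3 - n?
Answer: 102/19 ≈ 5.3684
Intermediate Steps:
W(R) = 2 (W(R) = 3 - 1*1 = 3 - 1 = 2)
L(U) = 2 - 2*U (L(U) = 2 - (U + U) = 2 - 2*U)
D(N) = -3 (D(N) = 2 - 5 = -3)
S(Z) = -23/19 - Z (S(Z) = (2 - 2*Z)/2 - 42/19 = (2 - 2*Z)*(½) - 42*1/19 = (1 - Z) - 42/19 = -23/19 - Z)
j(3, -5)*S(D(7)) = 3*(-23/19 - 1*(-3)) = 3*(-23/19 + 3) = 3*(34/19) = 102/19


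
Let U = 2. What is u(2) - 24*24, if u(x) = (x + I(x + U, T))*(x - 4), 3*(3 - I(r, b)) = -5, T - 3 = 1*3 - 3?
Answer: -1768/3 ≈ -589.33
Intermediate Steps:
T = 3 (T = 3 + (1*3 - 3) = 3 + (3 - 3) = 3 + 0 = 3)
I(r, b) = 14/3 (I(r, b) = 3 - ⅓*(-5) = 3 + 5/3 = 14/3)
u(x) = (-4 + x)*(14/3 + x) (u(x) = (x + 14/3)*(x - 4) = (14/3 + x)*(-4 + x) = (-4 + x)*(14/3 + x))
u(2) - 24*24 = (-56/3 + 2² + (⅔)*2) - 24*24 = (-56/3 + 4 + 4/3) - 576 = -40/3 - 576 = -1768/3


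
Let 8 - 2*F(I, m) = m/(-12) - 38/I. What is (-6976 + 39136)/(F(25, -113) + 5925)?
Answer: 19296000/3555031 ≈ 5.4278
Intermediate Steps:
F(I, m) = 4 + 19/I + m/24 (F(I, m) = 4 - (m/(-12) - 38/I)/2 = 4 - (m*(-1/12) - 38/I)/2 = 4 - (-m/12 - 38/I)/2 = 4 - (-38/I - m/12)/2 = 4 + (19/I + m/24) = 4 + 19/I + m/24)
(-6976 + 39136)/(F(25, -113) + 5925) = (-6976 + 39136)/((4 + 19/25 + (1/24)*(-113)) + 5925) = 32160/((4 + 19*(1/25) - 113/24) + 5925) = 32160/((4 + 19/25 - 113/24) + 5925) = 32160/(31/600 + 5925) = 32160/(3555031/600) = 32160*(600/3555031) = 19296000/3555031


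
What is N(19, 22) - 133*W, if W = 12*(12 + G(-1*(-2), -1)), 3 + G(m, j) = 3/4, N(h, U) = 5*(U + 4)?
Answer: -15431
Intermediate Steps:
N(h, U) = 20 + 5*U (N(h, U) = 5*(4 + U) = 20 + 5*U)
G(m, j) = -9/4 (G(m, j) = -3 + 3/4 = -3 + 3*(¼) = -3 + ¾ = -9/4)
W = 117 (W = 12*(12 - 9/4) = 12*(39/4) = 117)
N(19, 22) - 133*W = (20 + 5*22) - 133*117 = (20 + 110) - 15561 = 130 - 15561 = -15431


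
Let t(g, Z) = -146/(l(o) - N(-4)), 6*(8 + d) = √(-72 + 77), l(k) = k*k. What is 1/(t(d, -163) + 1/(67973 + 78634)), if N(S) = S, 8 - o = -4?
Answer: -10848918/10702237 ≈ -1.0137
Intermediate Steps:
o = 12 (o = 8 - 1*(-4) = 8 + 4 = 12)
l(k) = k²
d = -8 + √5/6 (d = -8 + √(-72 + 77)/6 = -8 + √5/6 ≈ -7.6273)
t(g, Z) = -73/74 (t(g, Z) = -146/(12² - 1*(-4)) = -146/(144 + 4) = -146/148 = -146*1/148 = -73/74)
1/(t(d, -163) + 1/(67973 + 78634)) = 1/(-73/74 + 1/(67973 + 78634)) = 1/(-73/74 + 1/146607) = 1/(-10702237/10848918) = -10848918/10702237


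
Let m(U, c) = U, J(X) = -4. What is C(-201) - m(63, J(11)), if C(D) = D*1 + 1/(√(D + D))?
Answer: -264 - I*√402/402 ≈ -264.0 - 0.049875*I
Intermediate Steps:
C(D) = D + √2/(2*√D) (C(D) = D + 1/(√(2*D)) = D + 1/(√2*√D) = D + √2/(2*√D))
C(-201) - m(63, J(11)) = (-201 + √2/(2*√(-201))) - 1*63 = (-201 + √2*(-I*√201/201)/2) - 63 = (-201 - I*√402/402) - 63 = -264 - I*√402/402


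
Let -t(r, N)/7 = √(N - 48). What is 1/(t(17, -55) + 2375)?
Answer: 2375/5645672 + 7*I*√103/5645672 ≈ 0.00042068 + 1.2583e-5*I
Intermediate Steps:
t(r, N) = -7*√(-48 + N) (t(r, N) = -7*√(N - 48) = -7*√(-48 + N))
1/(t(17, -55) + 2375) = 1/(-7*√(-48 - 55) + 2375) = 1/(-7*I*√103 + 2375) = 1/(2375 - 7*I*√103)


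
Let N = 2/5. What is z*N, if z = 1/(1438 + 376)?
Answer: 1/4535 ≈ 0.00022051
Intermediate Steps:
N = 2/5 (N = 2*(1/5) = 2/5 ≈ 0.40000)
z = 1/1814 ≈ 0.00055127
z*N = (1/1814)*(2/5) = 1/4535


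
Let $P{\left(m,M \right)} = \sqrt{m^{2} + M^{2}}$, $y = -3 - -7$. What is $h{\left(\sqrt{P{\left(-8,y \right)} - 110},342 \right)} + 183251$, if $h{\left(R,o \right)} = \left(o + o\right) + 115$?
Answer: $184050$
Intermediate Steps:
$y = 4$ ($y = -3 + 7 = 4$)
$P{\left(m,M \right)} = \sqrt{M^{2} + m^{2}}$
$h{\left(R,o \right)} = 115 + 2 o$ ($h{\left(R,o \right)} = 2 o + 115 = 115 + 2 o$)
$h{\left(\sqrt{P{\left(-8,y \right)} - 110},342 \right)} + 183251 = \left(115 + 2 \cdot 342\right) + 183251 = \left(115 + 684\right) + 183251 = 799 + 183251 = 184050$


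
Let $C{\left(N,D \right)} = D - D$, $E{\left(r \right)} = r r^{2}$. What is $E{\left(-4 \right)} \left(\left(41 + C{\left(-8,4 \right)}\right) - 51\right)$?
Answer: $640$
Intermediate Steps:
$E{\left(r \right)} = r^{3}$
$C{\left(N,D \right)} = 0$
$E{\left(-4 \right)} \left(\left(41 + C{\left(-8,4 \right)}\right) - 51\right) = \left(-4\right)^{3} \left(\left(41 + 0\right) - 51\right) = - 64 \left(41 - 51\right) = \left(-64\right) \left(-10\right) = 640$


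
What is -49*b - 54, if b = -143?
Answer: 6953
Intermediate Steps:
-49*b - 54 = -49*(-143) - 54 = 7007 - 54 = 6953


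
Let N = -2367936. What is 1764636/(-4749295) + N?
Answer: -11246028369756/4749295 ≈ -2.3679e+6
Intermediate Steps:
1764636/(-4749295) + N = 1764636/(-4749295) - 2367936 = 1764636*(-1/4749295) - 2367936 = -1764636/4749295 - 2367936 = -11246028369756/4749295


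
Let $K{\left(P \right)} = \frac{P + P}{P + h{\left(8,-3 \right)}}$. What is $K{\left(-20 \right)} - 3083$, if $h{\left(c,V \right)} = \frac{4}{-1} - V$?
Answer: $- \frac{64703}{21} \approx -3081.1$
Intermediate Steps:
$h{\left(c,V \right)} = -4 - V$ ($h{\left(c,V \right)} = 4 \left(-1\right) - V = -4 - V$)
$K{\left(P \right)} = \frac{2 P}{-1 + P}$ ($K{\left(P \right)} = \frac{P + P}{P - 1} = \frac{2 P}{P + \left(-4 + 3\right)} = \frac{2 P}{P - 1} = \frac{2 P}{-1 + P}$)
$K{\left(-20 \right)} - 3083 = 2 \left(-20\right) \frac{1}{-1 - 20} - 3083 = 2 \left(-20\right) \frac{1}{-21} - 3083 = 2 \left(-20\right) \left(- \frac{1}{21}\right) - 3083 = \frac{40}{21} - 3083 = - \frac{64703}{21}$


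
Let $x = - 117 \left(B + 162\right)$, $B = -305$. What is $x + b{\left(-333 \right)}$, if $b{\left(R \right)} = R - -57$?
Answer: $16455$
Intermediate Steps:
$x = 16731$ ($x = - 117 \left(-305 + 162\right) = \left(-117\right) \left(-143\right) = 16731$)
$b{\left(R \right)} = 57 + R$ ($b{\left(R \right)} = R + 57 = 57 + R$)
$x + b{\left(-333 \right)} = 16731 + \left(57 - 333\right) = 16731 - 276 = 16455$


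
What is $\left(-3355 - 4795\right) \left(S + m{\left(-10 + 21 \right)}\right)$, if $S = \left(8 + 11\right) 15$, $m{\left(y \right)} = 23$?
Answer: $-2510200$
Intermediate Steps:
$S = 285$ ($S = 19 \cdot 15 = 285$)
$\left(-3355 - 4795\right) \left(S + m{\left(-10 + 21 \right)}\right) = \left(-3355 - 4795\right) \left(285 + 23\right) = \left(-8150\right) 308 = -2510200$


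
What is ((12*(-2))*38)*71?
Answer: -64752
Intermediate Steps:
((12*(-2))*38)*71 = -24*38*71 = -912*71 = -64752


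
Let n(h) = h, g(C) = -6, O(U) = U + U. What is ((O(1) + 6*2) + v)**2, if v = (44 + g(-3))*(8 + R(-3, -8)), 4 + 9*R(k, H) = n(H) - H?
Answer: 7344100/81 ≈ 90668.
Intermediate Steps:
O(U) = 2*U
R(k, H) = -4/9 (R(k, H) = -4/9 + (H - H)/9 = -4/9 + (1/9)*0 = -4/9 + 0 = -4/9)
v = 2584/9 (v = (44 - 6)*(8 - 4/9) = 38*(68/9) = 2584/9 ≈ 287.11)
((O(1) + 6*2) + v)**2 = ((2*1 + 6*2) + 2584/9)**2 = ((2 + 12) + 2584/9)**2 = (14 + 2584/9)**2 = (2710/9)**2 = 7344100/81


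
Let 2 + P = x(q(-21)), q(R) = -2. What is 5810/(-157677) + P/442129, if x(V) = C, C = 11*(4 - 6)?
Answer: -2572553738/69713574333 ≈ -0.036902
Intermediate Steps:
C = -22 (C = 11*(-2) = -22)
x(V) = -22
P = -24 (P = -2 - 22 = -24)
5810/(-157677) + P/442129 = 5810/(-157677) - 24/442129 = 5810*(-1/157677) - 24*1/442129 = -5810/157677 - 24/442129 = -2572553738/69713574333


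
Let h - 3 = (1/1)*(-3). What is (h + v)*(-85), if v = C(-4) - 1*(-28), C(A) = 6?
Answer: -2890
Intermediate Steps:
v = 34 (v = 6 - 1*(-28) = 6 + 28 = 34)
h = 0 (h = 3 + (1/1)*(-3) = 3 + (1*1)*(-3) = 3 + 1*(-3) = 3 - 3 = 0)
(h + v)*(-85) = (0 + 34)*(-85) = 34*(-85) = -2890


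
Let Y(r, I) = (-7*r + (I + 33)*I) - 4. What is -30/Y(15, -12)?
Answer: 30/361 ≈ 0.083102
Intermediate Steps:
Y(r, I) = -4 - 7*r + I*(33 + I) (Y(r, I) = (-7*r + (33 + I)*I) - 4 = (-7*r + I*(33 + I)) - 4 = -4 - 7*r + I*(33 + I))
-30/Y(15, -12) = -30/(-4 + (-12)**2 - 7*15 + 33*(-12)) = -30/(-4 + 144 - 105 - 396) = -30/(-361) = -1/361*(-30) = 30/361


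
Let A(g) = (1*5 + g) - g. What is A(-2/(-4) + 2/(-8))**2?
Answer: 25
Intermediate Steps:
A(g) = 5 (A(g) = (5 + g) - g = 5)
A(-2/(-4) + 2/(-8))**2 = 5**2 = 25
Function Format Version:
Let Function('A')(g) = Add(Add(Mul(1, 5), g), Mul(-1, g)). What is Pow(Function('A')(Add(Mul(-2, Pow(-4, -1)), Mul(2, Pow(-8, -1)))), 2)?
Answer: 25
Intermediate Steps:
Function('A')(g) = 5 (Function('A')(g) = Add(Add(5, g), Mul(-1, g)) = 5)
Pow(Function('A')(Add(Mul(-2, Pow(-4, -1)), Mul(2, Pow(-8, -1)))), 2) = Pow(5, 2) = 25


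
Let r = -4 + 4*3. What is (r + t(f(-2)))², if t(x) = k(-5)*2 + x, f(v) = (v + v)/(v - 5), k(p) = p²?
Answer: 168100/49 ≈ 3430.6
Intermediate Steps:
f(v) = 2*v/(-5 + v) (f(v) = (2*v)/(-5 + v) = 2*v/(-5 + v))
t(x) = 50 + x (t(x) = (-5)²*2 + x = 25*2 + x = 50 + x)
r = 8 (r = -4 + 12 = 8)
(r + t(f(-2)))² = (8 + (50 + 2*(-2)/(-5 - 2)))² = (8 + (50 + 2*(-2)/(-7)))² = (8 + (50 + 2*(-2)*(-⅐)))² = (8 + (50 + 4/7))² = (8 + 354/7)² = (410/7)² = 168100/49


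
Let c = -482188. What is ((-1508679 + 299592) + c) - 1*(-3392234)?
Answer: 1700959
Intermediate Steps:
((-1508679 + 299592) + c) - 1*(-3392234) = ((-1508679 + 299592) - 482188) - 1*(-3392234) = (-1209087 - 482188) + 3392234 = -1691275 + 3392234 = 1700959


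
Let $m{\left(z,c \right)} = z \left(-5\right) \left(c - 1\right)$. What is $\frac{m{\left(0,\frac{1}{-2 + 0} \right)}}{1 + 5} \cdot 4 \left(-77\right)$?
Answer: $0$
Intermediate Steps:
$m{\left(z,c \right)} = - 5 z \left(-1 + c\right)$
$\frac{m{\left(0,\frac{1}{-2 + 0} \right)}}{1 + 5} \cdot 4 \left(-77\right) = \frac{5 \cdot 0 \left(1 - \frac{1}{-2 + 0}\right)}{1 + 5} \cdot 4 \left(-77\right) = \frac{5 \cdot 0 \left(1 - \frac{1}{-2}\right)}{6} \cdot 4 \left(-77\right) = 5 \cdot 0 \left(1 - - \frac{1}{2}\right) \frac{1}{6} \cdot 4 \left(-77\right) = 5 \cdot 0 \left(1 + \frac{1}{2}\right) \frac{1}{6} \cdot 4 \left(-77\right) = 5 \cdot 0 \cdot \frac{3}{2} \cdot \frac{1}{6} \cdot 4 \left(-77\right) = 0 \cdot \frac{1}{6} \cdot 4 \left(-77\right) = 0 \cdot 4 \left(-77\right) = 0 \left(-77\right) = 0$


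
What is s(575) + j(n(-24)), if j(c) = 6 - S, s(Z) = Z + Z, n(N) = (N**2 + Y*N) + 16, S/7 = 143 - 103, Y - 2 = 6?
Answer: 876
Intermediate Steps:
Y = 8 (Y = 2 + 6 = 8)
S = 280 (S = 7*(143 - 103) = 7*40 = 280)
n(N) = 16 + N**2 + 8*N (n(N) = (N**2 + 8*N) + 16 = 16 + N**2 + 8*N)
s(Z) = 2*Z
j(c) = -274 (j(c) = 6 - 1*280 = 6 - 280 = -274)
s(575) + j(n(-24)) = 2*575 - 274 = 1150 - 274 = 876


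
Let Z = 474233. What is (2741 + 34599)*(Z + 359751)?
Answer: 31140962560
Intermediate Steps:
(2741 + 34599)*(Z + 359751) = (2741 + 34599)*(474233 + 359751) = 37340*833984 = 31140962560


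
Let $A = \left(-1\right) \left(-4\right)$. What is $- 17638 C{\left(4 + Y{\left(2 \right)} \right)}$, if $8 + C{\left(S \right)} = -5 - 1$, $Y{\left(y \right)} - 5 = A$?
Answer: $246932$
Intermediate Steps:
$A = 4$
$Y{\left(y \right)} = 9$ ($Y{\left(y \right)} = 5 + 4 = 9$)
$C{\left(S \right)} = -14$ ($C{\left(S \right)} = -8 - 6 = -14$)
$- 17638 C{\left(4 + Y{\left(2 \right)} \right)} = \left(-17638\right) \left(-14\right) = 246932$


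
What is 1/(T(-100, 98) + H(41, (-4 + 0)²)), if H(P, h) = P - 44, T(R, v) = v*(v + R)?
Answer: -1/199 ≈ -0.0050251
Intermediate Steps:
T(R, v) = v*(R + v)
H(P, h) = -44 + P
1/(T(-100, 98) + H(41, (-4 + 0)²)) = 1/(98*(-100 + 98) + (-44 + 41)) = 1/(98*(-2) - 3) = 1/(-196 - 3) = 1/(-199) = -1/199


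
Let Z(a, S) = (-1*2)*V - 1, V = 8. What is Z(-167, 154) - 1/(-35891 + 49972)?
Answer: -239378/14081 ≈ -17.000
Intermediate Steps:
Z(a, S) = -17 (Z(a, S) = -1*2*8 - 1 = -2*8 - 1 = -16 - 1 = -17)
Z(-167, 154) - 1/(-35891 + 49972) = -17 - 1/(-35891 + 49972) = -17 - 1/14081 = -239378/14081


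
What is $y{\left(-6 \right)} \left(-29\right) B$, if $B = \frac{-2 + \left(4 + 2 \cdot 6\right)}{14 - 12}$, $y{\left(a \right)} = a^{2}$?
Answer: $-7308$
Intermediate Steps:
$B = 7$ ($B = \frac{-2 + \left(4 + 12\right)}{2} = \left(-2 + 16\right) \frac{1}{2} = 14 \cdot \frac{1}{2} = 7$)
$y{\left(-6 \right)} \left(-29\right) B = \left(-6\right)^{2} \left(-29\right) 7 = 36 \left(-29\right) 7 = \left(-1044\right) 7 = -7308$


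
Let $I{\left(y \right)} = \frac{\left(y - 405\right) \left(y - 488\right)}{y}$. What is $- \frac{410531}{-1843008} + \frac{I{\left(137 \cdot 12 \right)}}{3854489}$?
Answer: $\frac{217007025547139}{973228006618944} \approx 0.22298$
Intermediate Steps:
$I{\left(y \right)} = \frac{\left(-488 + y\right) \left(-405 + y\right)}{y}$ ($I{\left(y \right)} = \frac{\left(-405 + y\right) \left(-488 + y\right)}{y} = \frac{\left(-488 + y\right) \left(-405 + y\right)}{y}$)
$- \frac{410531}{-1843008} + \frac{I{\left(137 \cdot 12 \right)}}{3854489} = - \frac{410531}{-1843008} + \frac{-893 + 137 \cdot 12 + \frac{197640}{137 \cdot 12}}{3854489} = \left(-410531\right) \left(- \frac{1}{1843008}\right) + \left(-893 + 1644 + \frac{197640}{1644}\right) \frac{1}{3854489} = \frac{410531}{1843008} + \left(-893 + 1644 + 197640 \cdot \frac{1}{1644}\right) \frac{1}{3854489} = \frac{410531}{1843008} + \left(-893 + 1644 + \frac{16470}{137}\right) \frac{1}{3854489} = \frac{410531}{1843008} + \frac{119357}{137} \cdot \frac{1}{3854489} = \frac{410531}{1843008} + \frac{119357}{528064993} = \frac{217007025547139}{973228006618944}$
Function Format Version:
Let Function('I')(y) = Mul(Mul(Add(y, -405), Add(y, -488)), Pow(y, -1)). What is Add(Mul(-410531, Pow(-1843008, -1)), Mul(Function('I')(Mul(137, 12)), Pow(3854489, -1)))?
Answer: Rational(217007025547139, 973228006618944) ≈ 0.22298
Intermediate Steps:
Function('I')(y) = Mul(Pow(y, -1), Add(-488, y), Add(-405, y)) (Function('I')(y) = Mul(Mul(Add(-405, y), Add(-488, y)), Pow(y, -1)) = Mul(Mul(Add(-488, y), Add(-405, y)), Pow(y, -1)) = Mul(Pow(y, -1), Add(-488, y), Add(-405, y)))
Add(Mul(-410531, Pow(-1843008, -1)), Mul(Function('I')(Mul(137, 12)), Pow(3854489, -1))) = Add(Mul(-410531, Pow(-1843008, -1)), Mul(Add(-893, Mul(137, 12), Mul(197640, Pow(Mul(137, 12), -1))), Pow(3854489, -1))) = Add(Mul(-410531, Rational(-1, 1843008)), Mul(Add(-893, 1644, Mul(197640, Pow(1644, -1))), Rational(1, 3854489))) = Add(Rational(410531, 1843008), Mul(Add(-893, 1644, Mul(197640, Rational(1, 1644))), Rational(1, 3854489))) = Add(Rational(410531, 1843008), Mul(Add(-893, 1644, Rational(16470, 137)), Rational(1, 3854489))) = Add(Rational(410531, 1843008), Mul(Rational(119357, 137), Rational(1, 3854489))) = Add(Rational(410531, 1843008), Rational(119357, 528064993)) = Rational(217007025547139, 973228006618944)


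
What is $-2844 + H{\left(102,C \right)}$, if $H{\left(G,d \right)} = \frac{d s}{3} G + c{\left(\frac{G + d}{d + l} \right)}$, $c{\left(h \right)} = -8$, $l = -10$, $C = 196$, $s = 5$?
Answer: $30468$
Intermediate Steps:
$H{\left(G,d \right)} = -8 + \frac{5 G d}{3}$ ($H{\left(G,d \right)} = \frac{d 5}{3} G - 8 = 5 d \frac{1}{3} G - 8 = \frac{5 d}{3} G - 8 = \frac{5 G d}{3} - 8 = -8 + \frac{5 G d}{3}$)
$-2844 + H{\left(102,C \right)} = -2844 - \left(8 - 33320\right) = -2844 + \left(-8 + 33320\right) = -2844 + 33312 = 30468$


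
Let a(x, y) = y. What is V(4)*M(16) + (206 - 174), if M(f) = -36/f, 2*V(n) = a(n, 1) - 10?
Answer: 337/8 ≈ 42.125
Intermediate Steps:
V(n) = -9/2 (V(n) = (1 - 10)/2 = (½)*(-9) = -9/2)
V(4)*M(16) + (206 - 174) = -(-162)/16 + (206 - 174) = -(-162)/16 + 32 = -9/2*(-9/4) + 32 = 81/8 + 32 = 337/8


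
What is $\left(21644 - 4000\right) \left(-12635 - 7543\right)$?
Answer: $-356020632$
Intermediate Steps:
$\left(21644 - 4000\right) \left(-12635 - 7543\right) = 17644 \left(-20178\right) = -356020632$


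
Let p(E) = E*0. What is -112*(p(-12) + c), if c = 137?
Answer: -15344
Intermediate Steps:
p(E) = 0
-112*(p(-12) + c) = -112*(0 + 137) = -112*137 = -15344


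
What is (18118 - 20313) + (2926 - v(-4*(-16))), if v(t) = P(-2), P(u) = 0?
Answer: 731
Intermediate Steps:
v(t) = 0
(18118 - 20313) + (2926 - v(-4*(-16))) = (18118 - 20313) + (2926 - 1*0) = -2195 + (2926 + 0) = -2195 + 2926 = 731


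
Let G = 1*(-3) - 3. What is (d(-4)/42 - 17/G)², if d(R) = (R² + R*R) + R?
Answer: 49/4 ≈ 12.250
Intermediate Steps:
d(R) = R + 2*R² (d(R) = (R² + R²) + R = 2*R² + R = R + 2*R²)
G = -6 (G = -3 - 3 = -6)
(d(-4)/42 - 17/G)² = (-4*(1 + 2*(-4))/42 - 17/(-6))² = (-4*(1 - 8)*(1/42) - 17*(-⅙))² = (-4*(-7)*(1/42) + 17/6)² = (28*(1/42) + 17/6)² = (⅔ + 17/6)² = (7/2)² = 49/4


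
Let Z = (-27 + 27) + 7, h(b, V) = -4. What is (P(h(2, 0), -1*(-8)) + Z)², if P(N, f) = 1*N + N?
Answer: 1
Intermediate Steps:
Z = 7 (Z = 0 + 7 = 7)
P(N, f) = 2*N (P(N, f) = N + N = 2*N)
(P(h(2, 0), -1*(-8)) + Z)² = (2*(-4) + 7)² = (-8 + 7)² = (-1)² = 1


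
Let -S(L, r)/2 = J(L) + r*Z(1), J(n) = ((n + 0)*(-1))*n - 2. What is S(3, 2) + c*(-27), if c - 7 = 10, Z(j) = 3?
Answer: -449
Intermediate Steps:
J(n) = -2 - n² (J(n) = (n*(-1))*n - 2 = (-n)*n - 2 = -n² - 2 = -2 - n²)
S(L, r) = 4 - 6*r + 2*L² (S(L, r) = -2*((-2 - L²) + r*3) = -2*((-2 - L²) + 3*r) = -2*(-2 - L² + 3*r) = 4 - 6*r + 2*L²)
c = 17 (c = 7 + 10 = 17)
S(3, 2) + c*(-27) = (4 - 6*2 + 2*3²) + 17*(-27) = (4 - 12 + 2*9) - 459 = (4 - 12 + 18) - 459 = 10 - 459 = -449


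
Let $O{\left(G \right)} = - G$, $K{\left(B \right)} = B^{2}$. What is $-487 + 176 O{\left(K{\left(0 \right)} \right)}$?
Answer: $-487$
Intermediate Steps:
$-487 + 176 O{\left(K{\left(0 \right)} \right)} = -487 + 176 \left(- 0^{2}\right) = -487 + 176 \left(\left(-1\right) 0\right) = -487 + 176 \cdot 0 = -487 + 0 = -487$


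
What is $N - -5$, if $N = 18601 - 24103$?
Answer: $-5497$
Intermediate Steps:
$N = -5502$
$N - -5 = -5502 - -5 = -5502 + \left(-12520 + 12525\right) = -5502 + 5 = -5497$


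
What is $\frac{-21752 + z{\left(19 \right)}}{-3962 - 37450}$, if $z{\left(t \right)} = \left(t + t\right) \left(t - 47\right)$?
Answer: $\frac{5704}{10353} \approx 0.55095$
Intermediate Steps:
$z{\left(t \right)} = 2 t \left(-47 + t\right)$
$\frac{-21752 + z{\left(19 \right)}}{-3962 - 37450} = \frac{-21752 + 2 \cdot 19 \left(-47 + 19\right)}{-3962 - 37450} = \frac{-21752 + 2 \cdot 19 \left(-28\right)}{-41412} = \left(-21752 - 1064\right) \left(- \frac{1}{41412}\right) = \left(-22816\right) \left(- \frac{1}{41412}\right) = \frac{5704}{10353}$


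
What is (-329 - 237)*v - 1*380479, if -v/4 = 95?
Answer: -165399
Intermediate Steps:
v = -380 (v = -4*95 = -380)
(-329 - 237)*v - 1*380479 = (-329 - 237)*(-380) - 1*380479 = -566*(-380) - 380479 = 215080 - 380479 = -165399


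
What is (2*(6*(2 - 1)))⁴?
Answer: 20736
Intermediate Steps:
(2*(6*(2 - 1)))⁴ = (2*(6*1))⁴ = (2*6)⁴ = 12⁴ = 20736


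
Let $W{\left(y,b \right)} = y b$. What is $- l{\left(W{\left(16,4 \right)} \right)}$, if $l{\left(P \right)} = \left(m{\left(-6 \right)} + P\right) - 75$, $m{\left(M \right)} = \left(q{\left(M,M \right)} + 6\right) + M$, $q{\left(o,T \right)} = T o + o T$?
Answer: $-61$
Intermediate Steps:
$W{\left(y,b \right)} = b y$
$q{\left(o,T \right)} = 2 T o$ ($q{\left(o,T \right)} = T o + T o = 2 T o$)
$m{\left(M \right)} = 6 + M + 2 M^{2}$ ($m{\left(M \right)} = \left(2 M M + 6\right) + M = \left(2 M^{2} + 6\right) + M = \left(6 + 2 M^{2}\right) + M = 6 + M + 2 M^{2}$)
$l{\left(P \right)} = -3 + P$ ($l{\left(P \right)} = \left(\left(6 - 6 + 2 \left(-6\right)^{2}\right) + P\right) - 75 = \left(\left(6 - 6 + 2 \cdot 36\right) + P\right) - 75 = \left(\left(6 - 6 + 72\right) + P\right) - 75 = \left(72 + P\right) - 75 = -3 + P$)
$- l{\left(W{\left(16,4 \right)} \right)} = - (-3 + 4 \cdot 16) = - (-3 + 64) = \left(-1\right) 61 = -61$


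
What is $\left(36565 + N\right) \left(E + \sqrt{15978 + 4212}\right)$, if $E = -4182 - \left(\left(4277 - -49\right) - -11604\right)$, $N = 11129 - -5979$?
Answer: $-1079471376 + 53673 \sqrt{20190} \approx -1.0718 \cdot 10^{9}$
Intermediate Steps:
$N = 17108$ ($N = 11129 + 5979 = 17108$)
$E = -20112$ ($E = -4182 - \left(\left(4277 + 49\right) + 11604\right) = -4182 - \left(4326 + 11604\right) = -4182 - 15930 = -20112$)
$\left(36565 + N\right) \left(E + \sqrt{15978 + 4212}\right) = \left(36565 + 17108\right) \left(-20112 + \sqrt{15978 + 4212}\right) = 53673 \left(-20112 + \sqrt{20190}\right) = -1079471376 + 53673 \sqrt{20190}$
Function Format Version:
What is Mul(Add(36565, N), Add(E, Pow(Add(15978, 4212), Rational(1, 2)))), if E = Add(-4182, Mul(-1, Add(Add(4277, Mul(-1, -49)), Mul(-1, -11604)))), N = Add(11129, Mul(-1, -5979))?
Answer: Add(-1079471376, Mul(53673, Pow(20190, Rational(1, 2)))) ≈ -1.0718e+9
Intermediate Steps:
N = 17108 (N = Add(11129, 5979) = 17108)
E = -20112 (E = Add(-4182, Mul(-1, Add(Add(4277, 49), 11604))) = Add(-4182, Mul(-1, Add(4326, 11604))) = Add(-4182, Mul(-1, 15930)) = Add(-4182, -15930) = -20112)
Mul(Add(36565, N), Add(E, Pow(Add(15978, 4212), Rational(1, 2)))) = Mul(Add(36565, 17108), Add(-20112, Pow(Add(15978, 4212), Rational(1, 2)))) = Mul(53673, Add(-20112, Pow(20190, Rational(1, 2)))) = Add(-1079471376, Mul(53673, Pow(20190, Rational(1, 2))))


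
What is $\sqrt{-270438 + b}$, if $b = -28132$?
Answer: $i \sqrt{298570} \approx 546.42 i$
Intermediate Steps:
$\sqrt{-270438 + b} = \sqrt{-270438 - 28132} = \sqrt{-298570} = i \sqrt{298570}$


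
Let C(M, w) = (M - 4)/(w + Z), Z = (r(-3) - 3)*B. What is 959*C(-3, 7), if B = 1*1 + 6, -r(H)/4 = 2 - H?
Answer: 959/22 ≈ 43.591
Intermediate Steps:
r(H) = -8 + 4*H (r(H) = -4*(2 - H) = -8 + 4*H)
B = 7 (B = 1 + 6 = 7)
Z = -161 (Z = ((-8 + 4*(-3)) - 3)*7 = ((-8 - 12) - 3)*7 = (-20 - 3)*7 = -23*7 = -161)
C(M, w) = (-4 + M)/(-161 + w) (C(M, w) = (M - 4)/(w - 161) = (-4 + M)/(-161 + w))
959*C(-3, 7) = 959*((-4 - 3)/(-161 + 7)) = 959*(-7/(-154)) = 959*(-1/154*(-7)) = 959*(1/22) = 959/22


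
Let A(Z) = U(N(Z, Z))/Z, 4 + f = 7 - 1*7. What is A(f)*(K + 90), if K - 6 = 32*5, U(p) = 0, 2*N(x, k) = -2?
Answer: 0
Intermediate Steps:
N(x, k) = -1 (N(x, k) = (½)*(-2) = -1)
f = -4 (f = -4 + (7 - 1*7) = -4 + (7 - 7) = -4 + 0 = -4)
K = 166 (K = 6 + 32*5 = 6 + 160 = 166)
A(Z) = 0 (A(Z) = 0/Z = 0)
A(f)*(K + 90) = 0*(166 + 90) = 0*256 = 0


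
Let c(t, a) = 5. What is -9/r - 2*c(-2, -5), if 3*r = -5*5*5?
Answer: -1223/125 ≈ -9.7840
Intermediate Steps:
r = -125/3 (r = (-5*5*5)/3 = (-25*5)/3 = (⅓)*(-125) = -125/3 ≈ -41.667)
-9/r - 2*c(-2, -5) = -9/(-125/3) - 2*5 = -9*(-3/125) - 10 = 27/125 - 10 = -1223/125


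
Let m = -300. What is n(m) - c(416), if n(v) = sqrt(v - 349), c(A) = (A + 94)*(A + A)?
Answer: -424320 + I*sqrt(649) ≈ -4.2432e+5 + 25.475*I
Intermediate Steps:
c(A) = 2*A*(94 + A) (c(A) = (94 + A)*(2*A) = 2*A*(94 + A))
n(v) = sqrt(-349 + v)
n(m) - c(416) = sqrt(-349 - 300) - 2*416*(94 + 416) = sqrt(-649) - 2*416*510 = I*sqrt(649) - 1*424320 = I*sqrt(649) - 424320 = -424320 + I*sqrt(649)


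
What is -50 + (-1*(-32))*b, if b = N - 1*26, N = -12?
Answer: -1266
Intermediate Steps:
b = -38 (b = -12 - 1*26 = -12 - 26 = -38)
-50 + (-1*(-32))*b = -50 - 1*(-32)*(-38) = -50 + 32*(-38) = -50 - 1216 = -1266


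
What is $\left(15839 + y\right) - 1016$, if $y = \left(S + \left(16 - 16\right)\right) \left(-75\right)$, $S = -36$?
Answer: $17523$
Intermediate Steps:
$y = 2700$ ($y = \left(-36 + \left(16 - 16\right)\right) \left(-75\right) = \left(-36 + 0\right) \left(-75\right) = \left(-36\right) \left(-75\right) = 2700$)
$\left(15839 + y\right) - 1016 = \left(15839 + 2700\right) - 1016 = 18539 - 1016 = 17523$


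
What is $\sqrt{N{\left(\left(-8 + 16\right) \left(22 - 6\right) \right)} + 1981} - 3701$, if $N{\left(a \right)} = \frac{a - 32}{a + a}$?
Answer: $-3701 + \frac{11 \sqrt{262}}{4} \approx -3656.5$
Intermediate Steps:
$N{\left(a \right)} = \frac{-32 + a}{2 a}$
$\sqrt{N{\left(\left(-8 + 16\right) \left(22 - 6\right) \right)} + 1981} - 3701 = \sqrt{\frac{-32 + \left(-8 + 16\right) \left(22 - 6\right)}{2 \left(-8 + 16\right) \left(22 - 6\right)} + 1981} - 3701 = \sqrt{\frac{-32 + 8 \cdot 16}{2 \cdot 8 \cdot 16} + 1981} - 3701 = \sqrt{\frac{-32 + 128}{2 \cdot 128} + 1981} - 3701 = \sqrt{\frac{1}{2} \cdot \frac{1}{128} \cdot 96 + 1981} - 3701 = \sqrt{\frac{3}{8} + 1981} - 3701 = \sqrt{\frac{15851}{8}} - 3701 = \frac{11 \sqrt{262}}{4} - 3701 = -3701 + \frac{11 \sqrt{262}}{4}$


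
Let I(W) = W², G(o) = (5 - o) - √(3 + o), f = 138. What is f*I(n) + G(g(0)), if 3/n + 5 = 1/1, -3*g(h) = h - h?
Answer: 661/8 - √3 ≈ 80.893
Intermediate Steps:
g(h) = 0 (g(h) = -(h - h)/3 = -⅓*0 = 0)
n = -¾ (n = 3/(-5 + 1/1) = 3/(-5 + 1) = 3/(-4) = 3*(-¼) = -¾ ≈ -0.75000)
G(o) = 5 - o - √(3 + o)
f*I(n) + G(g(0)) = 138*(-¾)² + (5 - 1*0 - √(3 + 0)) = 138*(9/16) + (5 + 0 - √3) = 621/8 + (5 - √3) = 661/8 - √3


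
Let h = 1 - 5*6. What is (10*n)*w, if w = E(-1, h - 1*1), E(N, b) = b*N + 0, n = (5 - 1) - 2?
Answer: 600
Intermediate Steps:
h = -29 (h = 1 - 30 = -29)
n = 2 (n = 4 - 2 = 2)
E(N, b) = N*b (E(N, b) = N*b + 0 = N*b)
w = 30 (w = -(-29 - 1*1) = -(-29 - 1) = -1*(-30) = 30)
(10*n)*w = (10*2)*30 = 20*30 = 600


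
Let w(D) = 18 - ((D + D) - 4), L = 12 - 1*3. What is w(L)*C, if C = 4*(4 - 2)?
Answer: 32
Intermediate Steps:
C = 8 (C = 4*2 = 8)
L = 9 (L = 12 - 3 = 9)
w(D) = 22 - 2*D (w(D) = 18 - (2*D - 4) = 18 - (-4 + 2*D) = 18 + (4 - 2*D) = 22 - 2*D)
w(L)*C = (22 - 2*9)*8 = (22 - 18)*8 = 4*8 = 32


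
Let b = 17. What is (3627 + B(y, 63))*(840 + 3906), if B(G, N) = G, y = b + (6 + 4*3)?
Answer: 17379852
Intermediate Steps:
y = 35 (y = 17 + (6 + 4*3) = 17 + (6 + 12) = 17 + 18 = 35)
(3627 + B(y, 63))*(840 + 3906) = (3627 + 35)*(840 + 3906) = 3662*4746 = 17379852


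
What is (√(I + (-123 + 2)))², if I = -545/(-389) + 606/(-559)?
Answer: -26242650/217451 ≈ -120.68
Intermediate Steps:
I = 68921/217451 (I = -545*(-1/389) + 606*(-1/559) = 545/389 - 606/559 = 68921/217451 ≈ 0.31695)
(√(I + (-123 + 2)))² = (√(68921/217451 + (-123 + 2)))² = (√(68921/217451 - 121))² = (√(-26242650/217451))² = (15*I*√25362179934/217451)² = -26242650/217451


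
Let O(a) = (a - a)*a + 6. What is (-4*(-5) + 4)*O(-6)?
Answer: 144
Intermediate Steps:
O(a) = 6 (O(a) = 0*a + 6 = 0 + 6 = 6)
(-4*(-5) + 4)*O(-6) = (-4*(-5) + 4)*6 = (20 + 4)*6 = 24*6 = 144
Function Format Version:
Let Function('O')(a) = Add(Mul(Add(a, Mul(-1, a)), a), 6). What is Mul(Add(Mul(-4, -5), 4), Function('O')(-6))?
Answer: 144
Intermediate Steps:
Function('O')(a) = 6 (Function('O')(a) = Add(Mul(0, a), 6) = Add(0, 6) = 6)
Mul(Add(Mul(-4, -5), 4), Function('O')(-6)) = Mul(Add(Mul(-4, -5), 4), 6) = Mul(Add(20, 4), 6) = Mul(24, 6) = 144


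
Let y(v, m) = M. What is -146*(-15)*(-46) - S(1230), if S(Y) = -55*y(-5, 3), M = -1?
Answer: -100795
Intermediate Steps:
y(v, m) = -1
S(Y) = 55 (S(Y) = -55*(-1) = 55)
-146*(-15)*(-46) - S(1230) = -146*(-15)*(-46) - 1*55 = 2190*(-46) - 55 = -100740 - 55 = -100795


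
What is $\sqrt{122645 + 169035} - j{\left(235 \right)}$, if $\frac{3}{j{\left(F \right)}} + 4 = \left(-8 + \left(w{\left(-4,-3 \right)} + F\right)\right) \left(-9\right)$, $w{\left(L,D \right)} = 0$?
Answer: $\frac{3}{2047} + 4 \sqrt{18230} \approx 540.08$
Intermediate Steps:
$j{\left(F \right)} = \frac{3}{68 - 9 F}$ ($j{\left(F \right)} = \frac{3}{-4 + \left(-8 + \left(0 + F\right)\right) \left(-9\right)} = \frac{3}{-4 + \left(-8 + F\right) \left(-9\right)} = \frac{3}{-4 - \left(-72 + 9 F\right)} = \frac{3}{68 - 9 F}$)
$\sqrt{122645 + 169035} - j{\left(235 \right)} = \sqrt{122645 + 169035} - - \frac{3}{-68 + 9 \cdot 235} = \sqrt{291680} - - \frac{3}{-68 + 2115} = 4 \sqrt{18230} - - \frac{3}{2047} = 4 \sqrt{18230} + \frac{3}{2047} = \frac{3}{2047} + 4 \sqrt{18230}$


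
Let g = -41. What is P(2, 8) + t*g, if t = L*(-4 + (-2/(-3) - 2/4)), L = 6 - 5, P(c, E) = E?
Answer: 991/6 ≈ 165.17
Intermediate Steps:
L = 1
t = -23/6 (t = 1*(-4 + (-2/(-3) - 2/4)) = 1*(-4 + (-2*(-⅓) - 2*¼)) = 1*(-4 + (⅔ - ½)) = 1*(-4 + ⅙) = 1*(-23/6) = -23/6 ≈ -3.8333)
P(2, 8) + t*g = 8 - 23/6*(-41) = 8 + 943/6 = 991/6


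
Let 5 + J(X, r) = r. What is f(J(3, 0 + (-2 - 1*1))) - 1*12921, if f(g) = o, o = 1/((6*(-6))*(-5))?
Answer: -2325779/180 ≈ -12921.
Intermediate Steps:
J(X, r) = -5 + r
o = 1/180 (o = 1/(-36*(-5)) = 1/180 ≈ 0.0055556)
f(g) = 1/180
f(J(3, 0 + (-2 - 1*1))) - 1*12921 = 1/180 - 1*12921 = 1/180 - 12921 = -2325779/180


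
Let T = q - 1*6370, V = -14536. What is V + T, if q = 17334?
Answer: -3572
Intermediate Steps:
T = 10964 (T = 17334 - 1*6370 = 17334 - 6370 = 10964)
V + T = -14536 + 10964 = -3572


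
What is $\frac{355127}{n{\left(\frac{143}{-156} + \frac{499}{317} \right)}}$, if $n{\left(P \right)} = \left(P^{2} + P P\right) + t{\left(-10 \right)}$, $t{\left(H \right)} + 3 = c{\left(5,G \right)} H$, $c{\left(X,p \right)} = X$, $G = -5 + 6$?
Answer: $- \frac{2569417711416}{377211023} \approx -6811.6$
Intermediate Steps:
$G = 1$
$t{\left(H \right)} = -3 + 5 H$
$n{\left(P \right)} = -53 + 2 P^{2}$ ($n{\left(P \right)} = \left(P^{2} + P P\right) + \left(-3 + 5 \left(-10\right)\right) = \left(P^{2} + P^{2}\right) - 53 = 2 P^{2} - 53 = -53 + 2 P^{2}$)
$\frac{355127}{n{\left(\frac{143}{-156} + \frac{499}{317} \right)}} = \frac{355127}{-53 + 2 \left(\frac{143}{-156} + \frac{499}{317}\right)^{2}} = \frac{355127}{-53 + 2 \left(143 \left(- \frac{1}{156}\right) + 499 \cdot \frac{1}{317}\right)^{2}} = \frac{355127}{-53 + 2 \left(- \frac{11}{12} + \frac{499}{317}\right)^{2}} = \frac{355127}{-53 + 2 \left(\frac{2501}{3804}\right)^{2}} = \frac{355127}{-53 + 2 \cdot \frac{6255001}{14470416}} = \frac{355127}{-53 + \frac{6255001}{7235208}} = \frac{355127}{- \frac{377211023}{7235208}} = 355127 \left(- \frac{7235208}{377211023}\right) = - \frac{2569417711416}{377211023}$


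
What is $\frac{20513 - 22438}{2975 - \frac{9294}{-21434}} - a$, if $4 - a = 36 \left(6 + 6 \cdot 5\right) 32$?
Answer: $\frac{1322299425671}{31887722} \approx 41467.0$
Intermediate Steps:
$a = -41468$ ($a = 4 - 36 \left(6 + 6 \cdot 5\right) 32 = 4 - 36 \left(6 + 30\right) 32 = 4 - 36 \cdot 36 \cdot 32 = 4 - 1296 \cdot 32 = 4 - 41472 = -41468$)
$\frac{20513 - 22438}{2975 - \frac{9294}{-21434}} - a = \frac{20513 - 22438}{2975 - \frac{9294}{-21434}} - -41468 = - \frac{1925}{2975 - - \frac{4647}{10717}} + 41468 = - \frac{1925}{2975 + \frac{4647}{10717}} + 41468 = - \frac{1925}{\frac{31887722}{10717}} + 41468 = \left(-1925\right) \frac{10717}{31887722} + 41468 = - \frac{20630225}{31887722} + 41468 = \frac{1322299425671}{31887722}$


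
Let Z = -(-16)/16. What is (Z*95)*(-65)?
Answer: -6175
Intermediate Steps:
Z = 1 (Z = -(-16)/16 = -1*(-1) = 1)
(Z*95)*(-65) = (1*95)*(-65) = 95*(-65) = -6175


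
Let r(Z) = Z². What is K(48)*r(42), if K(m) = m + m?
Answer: 169344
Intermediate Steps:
K(m) = 2*m
K(48)*r(42) = (2*48)*42² = 96*1764 = 169344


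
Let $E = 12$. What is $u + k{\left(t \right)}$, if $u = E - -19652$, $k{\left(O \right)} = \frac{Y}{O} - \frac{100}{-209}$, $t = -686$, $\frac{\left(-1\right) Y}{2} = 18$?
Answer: $\frac{1409691230}{71687} \approx 19665.0$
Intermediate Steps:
$Y = -36$ ($Y = \left(-2\right) 18 = -36$)
$k{\left(O \right)} = \frac{100}{209} - \frac{36}{O}$ ($k{\left(O \right)} = - \frac{36}{O} - \frac{100}{-209} = - \frac{36}{O} - - \frac{100}{209} = - \frac{36}{O} + \frac{100}{209} = \frac{100}{209} - \frac{36}{O}$)
$u = 19664$ ($u = 12 - -19652 = 12 + 19652 = 19664$)
$u + k{\left(t \right)} = 19664 + \left(\frac{100}{209} - \frac{36}{-686}\right) = 19664 + \left(\frac{100}{209} - - \frac{18}{343}\right) = 19664 + \left(\frac{100}{209} + \frac{18}{343}\right) = 19664 + \frac{38062}{71687} = \frac{1409691230}{71687}$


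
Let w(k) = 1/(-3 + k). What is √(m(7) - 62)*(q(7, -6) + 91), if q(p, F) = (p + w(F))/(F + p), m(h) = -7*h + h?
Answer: 1762*I*√26/9 ≈ 998.27*I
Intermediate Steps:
m(h) = -6*h
q(p, F) = (p + 1/(-3 + F))/(F + p)
√(m(7) - 62)*(q(7, -6) + 91) = √(-6*7 - 62)*((1 + 7*(-3 - 6))/((-3 - 6)*(-6 + 7)) + 91) = √(-42 - 62)*((1 + 7*(-9))/(-9*1) + 91) = √(-104)*(-⅑*1*(1 - 63) + 91) = (2*I*√26)*(-⅑*1*(-62) + 91) = (2*I*√26)*(62/9 + 91) = (2*I*√26)*(881/9) = 1762*I*√26/9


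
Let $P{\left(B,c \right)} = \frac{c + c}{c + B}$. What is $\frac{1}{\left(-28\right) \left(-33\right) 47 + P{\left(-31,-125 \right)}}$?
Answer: $\frac{78}{3387509} \approx 2.3026 \cdot 10^{-5}$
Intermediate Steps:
$P{\left(B,c \right)} = \frac{2 c}{B + c}$
$\frac{1}{\left(-28\right) \left(-33\right) 47 + P{\left(-31,-125 \right)}} = \frac{1}{\left(-28\right) \left(-33\right) 47 + 2 \left(-125\right) \frac{1}{-31 - 125}} = \frac{1}{924 \cdot 47 + 2 \left(-125\right) \frac{1}{-156}} = \frac{1}{43428 + 2 \left(-125\right) \left(- \frac{1}{156}\right)} = \frac{1}{43428 + \frac{125}{78}} = \frac{1}{\frac{3387509}{78}} = \frac{78}{3387509}$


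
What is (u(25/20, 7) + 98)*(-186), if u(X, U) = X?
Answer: -36921/2 ≈ -18461.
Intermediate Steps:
(u(25/20, 7) + 98)*(-186) = (25/20 + 98)*(-186) = (25*(1/20) + 98)*(-186) = (5/4 + 98)*(-186) = (397/4)*(-186) = -36921/2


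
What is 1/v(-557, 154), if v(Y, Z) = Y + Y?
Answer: -1/1114 ≈ -0.00089767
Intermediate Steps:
v(Y, Z) = 2*Y
1/v(-557, 154) = 1/(2*(-557)) = 1/(-1114) = -1/1114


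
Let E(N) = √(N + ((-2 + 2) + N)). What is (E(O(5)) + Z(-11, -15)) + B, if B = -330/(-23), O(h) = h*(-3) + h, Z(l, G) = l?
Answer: 77/23 + 2*I*√5 ≈ 3.3478 + 4.4721*I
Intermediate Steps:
O(h) = -2*h (O(h) = -3*h + h = -2*h)
E(N) = √2*√N (E(N) = √(N + (0 + N)) = √(N + N) = √(2*N) = √2*√N)
B = 330/23 (B = -330*(-1/23) = 330/23 ≈ 14.348)
(E(O(5)) + Z(-11, -15)) + B = (√2*√(-2*5) - 11) + 330/23 = (√2*√(-10) - 11) + 330/23 = (√2*(I*√10) - 11) + 330/23 = (2*I*√5 - 11) + 330/23 = (-11 + 2*I*√5) + 330/23 = 77/23 + 2*I*√5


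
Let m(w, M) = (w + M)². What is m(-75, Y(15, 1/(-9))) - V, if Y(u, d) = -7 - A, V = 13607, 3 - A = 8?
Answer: -7678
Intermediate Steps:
A = -5 (A = 3 - 1*8 = 3 - 8 = -5)
Y(u, d) = -2 (Y(u, d) = -7 - 1*(-5) = -7 + 5 = -2)
m(w, M) = (M + w)²
m(-75, Y(15, 1/(-9))) - V = (-2 - 75)² - 1*13607 = (-77)² - 13607 = 5929 - 13607 = -7678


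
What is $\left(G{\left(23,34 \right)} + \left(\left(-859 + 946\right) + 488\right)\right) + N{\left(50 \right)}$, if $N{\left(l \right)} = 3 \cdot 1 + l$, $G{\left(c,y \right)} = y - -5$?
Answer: $667$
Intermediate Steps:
$G{\left(c,y \right)} = 5 + y$ ($G{\left(c,y \right)} = y + 5 = 5 + y$)
$N{\left(l \right)} = 3 + l$
$\left(G{\left(23,34 \right)} + \left(\left(-859 + 946\right) + 488\right)\right) + N{\left(50 \right)} = \left(\left(5 + 34\right) + \left(\left(-859 + 946\right) + 488\right)\right) + \left(3 + 50\right) = \left(39 + \left(87 + 488\right)\right) + 53 = \left(39 + 575\right) + 53 = 614 + 53 = 667$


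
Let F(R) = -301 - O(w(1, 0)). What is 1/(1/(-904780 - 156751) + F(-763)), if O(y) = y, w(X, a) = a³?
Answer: -1061531/319520832 ≈ -0.0033223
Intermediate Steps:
F(R) = -301 (F(R) = -301 - 1*0³ = -301 - 1*0 = -301 + 0 = -301)
1/(1/(-904780 - 156751) + F(-763)) = 1/(1/(-904780 - 156751) - 301) = 1/(1/(-1061531) - 301) = 1/(-1/1061531 - 301) = 1/(-319520832/1061531) = -1061531/319520832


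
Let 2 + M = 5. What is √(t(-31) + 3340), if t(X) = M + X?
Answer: 12*√23 ≈ 57.550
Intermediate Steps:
M = 3 (M = -2 + 5 = 3)
t(X) = 3 + X
√(t(-31) + 3340) = √((3 - 31) + 3340) = √(-28 + 3340) = √3312 = 12*√23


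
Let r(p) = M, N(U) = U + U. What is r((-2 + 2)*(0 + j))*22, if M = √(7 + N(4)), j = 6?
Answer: 22*√15 ≈ 85.206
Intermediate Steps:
N(U) = 2*U
M = √15 (M = √(7 + 2*4) = √(7 + 8) = √15 ≈ 3.8730)
r(p) = √15
r((-2 + 2)*(0 + j))*22 = √15*22 = 22*√15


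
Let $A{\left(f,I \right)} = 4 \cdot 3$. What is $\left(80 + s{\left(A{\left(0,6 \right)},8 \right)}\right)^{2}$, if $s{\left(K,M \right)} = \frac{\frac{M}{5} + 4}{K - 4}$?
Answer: $\frac{651249}{100} \approx 6512.5$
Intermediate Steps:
$A{\left(f,I \right)} = 12$
$s{\left(K,M \right)} = \frac{4 + \frac{M}{5}}{-4 + K}$ ($s{\left(K,M \right)} = \frac{M \frac{1}{5} + 4}{-4 + K} = \frac{\frac{M}{5} + 4}{-4 + K} = \frac{4 + \frac{M}{5}}{-4 + K}$)
$\left(80 + s{\left(A{\left(0,6 \right)},8 \right)}\right)^{2} = \left(80 + \frac{20 + 8}{5 \left(-4 + 12\right)}\right)^{2} = \left(80 + \frac{1}{5} \cdot \frac{1}{8} \cdot 28\right)^{2} = \left(80 + \frac{7}{10}\right)^{2} = \left(\frac{807}{10}\right)^{2} = \frac{651249}{100}$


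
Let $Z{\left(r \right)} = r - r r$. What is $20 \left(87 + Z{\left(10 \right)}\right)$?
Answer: $-60$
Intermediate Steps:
$Z{\left(r \right)} = r - r^{2}$
$20 \left(87 + Z{\left(10 \right)}\right) = 20 \left(87 + 10 \left(1 - 10\right)\right) = 20 \left(87 + 10 \left(-9\right)\right) = 20 \left(87 - 90\right) = 20 \left(-3\right) = -60$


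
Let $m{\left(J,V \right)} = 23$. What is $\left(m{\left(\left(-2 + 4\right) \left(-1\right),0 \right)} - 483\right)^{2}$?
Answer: $211600$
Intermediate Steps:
$\left(m{\left(\left(-2 + 4\right) \left(-1\right),0 \right)} - 483\right)^{2} = \left(23 - 483\right)^{2} = \left(-460\right)^{2} = 211600$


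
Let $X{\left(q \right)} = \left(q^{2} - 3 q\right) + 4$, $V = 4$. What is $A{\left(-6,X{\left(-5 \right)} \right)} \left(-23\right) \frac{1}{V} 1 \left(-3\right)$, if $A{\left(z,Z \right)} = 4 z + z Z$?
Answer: $-4968$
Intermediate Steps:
$X{\left(q \right)} = 4 + q^{2} - 3 q$
$A{\left(z,Z \right)} = 4 z + Z z$
$A{\left(-6,X{\left(-5 \right)} \right)} \left(-23\right) \frac{1}{V} 1 \left(-3\right) = - 6 \left(4 + \left(4 + \left(-5\right)^{2} - -15\right)\right) \left(-23\right) \frac{1}{4} \cdot 1 \left(-3\right) = - 6 \left(4 + \left(4 + 25 + 15\right)\right) \left(-23\right) \frac{1}{4} \cdot 1 \left(-3\right) = - 6 \left(4 + 44\right) \left(-23\right) \frac{1}{4} \left(-3\right) = \left(-6\right) 48 \left(-23\right) \left(- \frac{3}{4}\right) = \left(-288\right) \left(-23\right) \left(- \frac{3}{4}\right) = 6624 \left(- \frac{3}{4}\right) = -4968$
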